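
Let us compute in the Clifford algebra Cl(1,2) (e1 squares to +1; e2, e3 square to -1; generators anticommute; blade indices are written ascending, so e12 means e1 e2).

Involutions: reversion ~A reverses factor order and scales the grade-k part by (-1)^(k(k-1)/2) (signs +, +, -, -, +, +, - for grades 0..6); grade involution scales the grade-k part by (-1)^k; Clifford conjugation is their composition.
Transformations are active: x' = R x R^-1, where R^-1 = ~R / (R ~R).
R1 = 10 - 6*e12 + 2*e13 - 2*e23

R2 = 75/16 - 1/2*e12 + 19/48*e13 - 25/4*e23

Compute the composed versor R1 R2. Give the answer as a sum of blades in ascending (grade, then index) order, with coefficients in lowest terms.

Distribute over the terms of R1 (each basis-blade product reordered to ascending indices, repeated generators contracted through their squares):
(10) R2 = 375/8 - 5*e12 + 95/24*e13 - 125/2*e23
(-6*e12) R2 = 3 - 225/8*e12 - 75/2*e13 + 19/8*e23
(2*e13) R2 = 19/24 - 25/2*e12 + 75/8*e13 - e23
(-2*e23) R2 = -25/2 + 19/24*e12 + e13 - 75/8*e23
Summing the partial products and collecting blades:
Answer: 229/6 - 269/6*e12 - 139/6*e13 - 141/2*e23


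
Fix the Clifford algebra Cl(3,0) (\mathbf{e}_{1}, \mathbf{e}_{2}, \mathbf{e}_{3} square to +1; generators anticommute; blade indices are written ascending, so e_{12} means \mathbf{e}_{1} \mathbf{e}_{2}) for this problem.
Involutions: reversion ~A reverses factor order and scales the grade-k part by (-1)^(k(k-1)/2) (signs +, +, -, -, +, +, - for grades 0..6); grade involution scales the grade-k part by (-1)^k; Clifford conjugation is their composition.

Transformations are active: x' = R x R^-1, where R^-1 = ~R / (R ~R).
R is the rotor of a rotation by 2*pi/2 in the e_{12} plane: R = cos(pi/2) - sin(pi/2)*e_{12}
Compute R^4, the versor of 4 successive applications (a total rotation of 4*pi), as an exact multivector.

Because a rotor carries half the rotation angle, composing 4 copies of this e_{12}-plane rotor multiplies the phase: 4*(pi/2) = 2 \pi, hence R^4 = cos(2 \pi) - sin(2 \pi)*e_{12}.
cos(2 \pi) = 1 and sin(2 \pi) = 0, so R^4 = 1. The total rotation 4*pi is 2 full turns, so every vector returns to itself, yet the rotor is +1, back on the identity sheet (an even number of 2*pi turns).
Answer: 1


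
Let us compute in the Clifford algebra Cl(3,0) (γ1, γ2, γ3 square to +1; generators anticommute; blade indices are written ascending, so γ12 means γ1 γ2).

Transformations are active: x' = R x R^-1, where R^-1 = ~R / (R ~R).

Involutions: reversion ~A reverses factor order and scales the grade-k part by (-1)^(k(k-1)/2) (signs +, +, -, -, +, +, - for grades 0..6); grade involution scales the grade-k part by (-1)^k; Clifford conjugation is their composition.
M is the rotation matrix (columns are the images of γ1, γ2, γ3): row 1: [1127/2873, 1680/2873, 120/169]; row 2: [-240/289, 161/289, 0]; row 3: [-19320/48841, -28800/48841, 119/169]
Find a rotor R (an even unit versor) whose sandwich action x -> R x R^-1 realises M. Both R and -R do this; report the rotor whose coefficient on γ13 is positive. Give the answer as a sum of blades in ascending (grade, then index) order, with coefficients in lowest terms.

Method: write R = a + b12*γ12 + b13*γ13 + b23*γ23 with a^2 + b12^2 + b13^2 + b23^2 = 1 (so R^-1 = ~R). Expanding the columns R e_j ~R gives tr M = 4a^2 - 1 and, from the antisymmetric part, M21 - M12 = -4a*b12, M13 - M31 = 4a*b13, M32 - M23 = -4a*b23.
Here tr M = 80759/48841, so a^2 = (1 + tr M)/4 = 32400/48841 and a = ±180/221. Taking a = 180/221: M21 - M12 = -69120/48841, M13 - M31 = 54000/48841, M32 - M23 = -28800/48841, giving b12 = 96/221, b13 = 75/221, b23 = 40/221, i.e. R = 180/221 + 96/221*γ12 + 75/221*γ13 + 40/221*γ23.
Its γ13 coefficient is already positive.
Answer: 180/221 + 96/221*γ12 + 75/221*γ13 + 40/221*γ23. Uniqueness: Spin(3) -> SO(3) maps R and -R to the same rotation of trace 80759/48841; fixing the sign of the γ13 coefficient removes the ambiguity.


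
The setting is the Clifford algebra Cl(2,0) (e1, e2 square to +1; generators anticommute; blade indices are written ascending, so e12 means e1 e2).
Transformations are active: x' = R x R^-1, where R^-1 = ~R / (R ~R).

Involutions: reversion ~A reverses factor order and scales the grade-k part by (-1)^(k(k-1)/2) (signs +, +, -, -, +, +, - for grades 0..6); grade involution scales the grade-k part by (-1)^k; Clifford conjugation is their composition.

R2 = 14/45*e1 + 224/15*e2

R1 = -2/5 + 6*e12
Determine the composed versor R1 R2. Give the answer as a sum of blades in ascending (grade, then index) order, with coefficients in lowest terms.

Distribute over the terms of R1 (each basis-blade product reordered to ascending indices, repeated generators contracted through their squares):
(-2/5) R2 = -28/225*e1 - 448/75*e2
(6*e12) R2 = 448/5*e1 - 28/15*e2
Summing the partial products and collecting blades:
Answer: 20132/225*e1 - 196/25*e2


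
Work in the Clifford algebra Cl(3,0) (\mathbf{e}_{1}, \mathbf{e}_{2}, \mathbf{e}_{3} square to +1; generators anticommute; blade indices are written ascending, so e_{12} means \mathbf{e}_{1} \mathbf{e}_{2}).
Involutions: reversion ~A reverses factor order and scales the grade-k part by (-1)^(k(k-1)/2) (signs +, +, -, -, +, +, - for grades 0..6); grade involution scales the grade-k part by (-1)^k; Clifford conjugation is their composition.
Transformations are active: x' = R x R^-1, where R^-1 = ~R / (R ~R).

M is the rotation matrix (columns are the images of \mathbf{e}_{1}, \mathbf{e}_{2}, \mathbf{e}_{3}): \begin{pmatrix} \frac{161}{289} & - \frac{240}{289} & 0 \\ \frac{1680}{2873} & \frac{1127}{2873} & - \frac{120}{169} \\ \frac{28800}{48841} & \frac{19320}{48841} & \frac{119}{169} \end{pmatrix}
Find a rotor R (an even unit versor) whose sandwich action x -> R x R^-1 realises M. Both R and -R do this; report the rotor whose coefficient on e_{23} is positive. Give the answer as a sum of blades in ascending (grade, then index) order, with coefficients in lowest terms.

Method: write R = a + b12*e_{12} + b13*e_{13} + b23*e_{23} with a^2 + b12^2 + b13^2 + b23^2 = 1 (so R^-1 = ~R). Expanding the columns R e_j ~R gives tr M = 4a^2 - 1 and, from the antisymmetric part, M21 - M12 = -4a*b12, M13 - M31 = 4a*b13, M32 - M23 = -4a*b23.
Here tr M = \frac{80759}{48841}, so a^2 = (1 + tr M)/4 = \frac{32400}{48841} and a = ±\frac{180}{221}. Taking a = \frac{180}{221}: M21 - M12 = \frac{69120}{48841}, M13 - M31 = -\frac{28800}{48841}, M32 - M23 = \frac{54000}{48841}, giving b12 = -\frac{96}{221}, b13 = -\frac{40}{221}, b23 = -\frac{75}{221}, i.e. R = \frac{180}{221} - \frac{96}{221} e_{12} - \frac{40}{221} e_{13} - \frac{75}{221} e_{23}.
Its e_{23} coefficient is negative, so report the other preimage -R.
Answer: -\frac{180}{221} + \frac{96}{221} e_{12} + \frac{40}{221} e_{13} + \frac{75}{221} e_{23}. Uniqueness: Spin(3) -> SO(3) maps R and -R to the same rotation of trace \frac{80759}{48841}; fixing the sign of the e_{23} coefficient removes the ambiguity.


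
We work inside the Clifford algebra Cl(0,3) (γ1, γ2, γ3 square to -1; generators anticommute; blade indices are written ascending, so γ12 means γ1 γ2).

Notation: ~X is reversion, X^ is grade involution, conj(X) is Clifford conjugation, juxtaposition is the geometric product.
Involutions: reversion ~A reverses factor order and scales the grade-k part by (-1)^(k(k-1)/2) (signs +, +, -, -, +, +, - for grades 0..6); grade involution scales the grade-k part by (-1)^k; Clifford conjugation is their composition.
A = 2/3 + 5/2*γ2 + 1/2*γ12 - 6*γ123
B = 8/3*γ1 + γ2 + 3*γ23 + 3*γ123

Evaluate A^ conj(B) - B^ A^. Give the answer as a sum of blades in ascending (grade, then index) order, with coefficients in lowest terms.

first term: 31/2 + 301/18*γ1 - 2*γ2 - 9*γ3 - 20/3*γ12 - 12*γ13 + 14*γ23 + 2*γ123
second term: -41/2 - 365/18*γ1 + 2/3*γ2 - 6*γ3 + 20/3*γ12 + 3*γ13 + 18*γ23 - 2*γ123
Answer: 36 + 37*γ1 - 8/3*γ2 - 3*γ3 - 40/3*γ12 - 15*γ13 - 4*γ23 + 4*γ123


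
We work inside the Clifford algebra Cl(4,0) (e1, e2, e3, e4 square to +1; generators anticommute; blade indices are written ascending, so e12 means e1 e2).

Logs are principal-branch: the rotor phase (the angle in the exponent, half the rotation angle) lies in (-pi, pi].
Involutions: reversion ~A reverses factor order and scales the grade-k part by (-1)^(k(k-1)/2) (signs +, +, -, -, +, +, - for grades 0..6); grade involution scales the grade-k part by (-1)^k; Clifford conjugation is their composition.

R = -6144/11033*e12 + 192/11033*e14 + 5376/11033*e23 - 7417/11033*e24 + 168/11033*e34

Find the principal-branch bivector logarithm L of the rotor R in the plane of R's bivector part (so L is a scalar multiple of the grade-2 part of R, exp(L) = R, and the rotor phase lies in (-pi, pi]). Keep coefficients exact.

The scalar part of R is 0, so the principal-branch rotor phase is pinned; divide the bivector part by its sine to get the unit plane — L is the phase times that plane.
Concretely: cos(phase) = 0 gives phase = ±pi/2, and since phase/sin(phase) is even the sign is immaterial: L = (phase/sin(phase)) * <R>_2 = (pi/2) * <R>_2.
Answer: -3072*pi/11033*e12 + 96*pi/11033*e14 + 2688*pi/11033*e23 - 7417*pi/22066*e24 + 84*pi/11033*e34


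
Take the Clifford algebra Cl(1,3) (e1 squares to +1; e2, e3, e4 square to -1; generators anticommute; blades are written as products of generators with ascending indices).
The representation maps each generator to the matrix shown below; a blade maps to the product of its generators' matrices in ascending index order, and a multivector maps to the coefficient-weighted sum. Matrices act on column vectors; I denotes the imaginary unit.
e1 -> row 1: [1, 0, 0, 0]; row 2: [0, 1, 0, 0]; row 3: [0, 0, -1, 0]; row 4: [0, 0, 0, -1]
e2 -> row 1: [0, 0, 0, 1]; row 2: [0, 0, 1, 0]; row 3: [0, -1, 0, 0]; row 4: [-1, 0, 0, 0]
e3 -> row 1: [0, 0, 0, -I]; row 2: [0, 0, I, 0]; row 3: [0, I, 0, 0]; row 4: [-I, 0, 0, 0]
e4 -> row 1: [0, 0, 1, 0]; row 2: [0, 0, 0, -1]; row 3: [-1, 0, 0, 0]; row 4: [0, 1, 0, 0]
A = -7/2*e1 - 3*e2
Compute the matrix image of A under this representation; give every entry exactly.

M = (-7/2)*rho(e1) + (-3)*rho(e2), summed entrywise:
Answer: row 1: [-7/2, 0, 0, -3]; row 2: [0, -7/2, -3, 0]; row 3: [0, 3, 7/2, 0]; row 4: [3, 0, 0, 7/2]


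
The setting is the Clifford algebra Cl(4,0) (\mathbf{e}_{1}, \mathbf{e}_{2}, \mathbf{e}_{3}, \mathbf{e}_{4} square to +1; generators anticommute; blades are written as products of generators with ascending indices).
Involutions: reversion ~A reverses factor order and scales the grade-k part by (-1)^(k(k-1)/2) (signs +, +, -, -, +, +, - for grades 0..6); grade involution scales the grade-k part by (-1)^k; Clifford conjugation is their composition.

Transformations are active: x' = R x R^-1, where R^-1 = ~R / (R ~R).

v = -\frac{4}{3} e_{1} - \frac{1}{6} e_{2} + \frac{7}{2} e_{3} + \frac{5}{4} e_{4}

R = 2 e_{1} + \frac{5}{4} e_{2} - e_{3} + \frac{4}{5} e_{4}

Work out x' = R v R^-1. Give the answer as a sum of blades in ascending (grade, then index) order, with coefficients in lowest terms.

~R = 2 e_{1} + \frac{5}{4} e_{2} - e_{3} + \frac{4}{5} e_{4}, and R ~R = \frac{2881}{400}, so R^-1 = ~R / (\frac{2881}{400}).
R v = -\frac{43}{8} + \frac{4}{3} e_{1} e_{2} + \frac{17}{3} e_{1} e_{3} + \frac{107}{30} e_{1} e_{4} + \frac{101}{24} e_{2} e_{3} + \frac{407}{240} e_{2} e_{4} - \frac{81}{20} e_{3} e_{4}
Answer: -\frac{332}{201} e_{1} - \frac{683}{402} e_{2} - \frac{269}{134} e_{3} - \frac{655}{268} e_{4}


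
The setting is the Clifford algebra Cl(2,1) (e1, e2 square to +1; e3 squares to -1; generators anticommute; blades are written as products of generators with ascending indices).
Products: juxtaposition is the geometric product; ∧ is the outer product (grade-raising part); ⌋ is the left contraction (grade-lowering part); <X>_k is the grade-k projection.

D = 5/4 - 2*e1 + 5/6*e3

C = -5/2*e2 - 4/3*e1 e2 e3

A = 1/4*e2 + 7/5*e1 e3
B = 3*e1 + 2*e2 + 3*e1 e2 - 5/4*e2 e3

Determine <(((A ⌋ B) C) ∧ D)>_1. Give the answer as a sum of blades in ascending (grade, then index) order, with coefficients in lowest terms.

step 1: 1/2 - 3/4*e1 - 5/16*e3
step 2: -5/4*e2 + 35/24*e1 e2 + 7/32*e2 e3 - 2/3*e1 e2 e3
step 3: -25/16*e2 - 65/96*e1 e2 - 295/384*e2 e3 - 1/18*e1 e2 e3
step 4: -25/16*e2
Answer: -25/16*e2


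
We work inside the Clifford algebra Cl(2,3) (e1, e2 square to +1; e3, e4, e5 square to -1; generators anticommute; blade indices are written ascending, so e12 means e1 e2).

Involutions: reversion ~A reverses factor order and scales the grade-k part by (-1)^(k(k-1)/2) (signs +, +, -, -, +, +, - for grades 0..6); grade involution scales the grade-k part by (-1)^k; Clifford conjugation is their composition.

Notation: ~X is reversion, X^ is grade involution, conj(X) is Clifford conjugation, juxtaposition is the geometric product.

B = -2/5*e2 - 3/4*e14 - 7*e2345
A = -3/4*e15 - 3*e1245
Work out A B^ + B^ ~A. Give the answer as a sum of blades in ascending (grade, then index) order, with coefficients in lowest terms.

first term: -21*e13 - 9/4*e25 + 9/16*e45 + 3/10*e125 - 6/5*e145 + 21/4*e1234
second term: 21*e13 - 9/4*e25 + 9/16*e45 - 3/10*e125 + 6/5*e145 + 21/4*e1234
Answer: -9/2*e25 + 9/8*e45 + 21/2*e1234


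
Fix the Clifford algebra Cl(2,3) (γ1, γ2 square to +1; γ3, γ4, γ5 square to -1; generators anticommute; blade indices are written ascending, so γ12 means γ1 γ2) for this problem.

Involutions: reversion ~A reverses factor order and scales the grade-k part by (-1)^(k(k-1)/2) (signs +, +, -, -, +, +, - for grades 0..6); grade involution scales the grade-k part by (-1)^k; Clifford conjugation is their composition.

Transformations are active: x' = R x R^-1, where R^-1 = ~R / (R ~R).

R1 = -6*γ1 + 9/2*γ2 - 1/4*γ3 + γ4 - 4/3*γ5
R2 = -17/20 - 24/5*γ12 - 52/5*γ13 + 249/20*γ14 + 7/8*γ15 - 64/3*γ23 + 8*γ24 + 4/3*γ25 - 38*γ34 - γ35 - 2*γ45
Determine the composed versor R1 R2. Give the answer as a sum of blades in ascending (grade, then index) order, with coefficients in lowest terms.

Distribute over the terms of R1 (each basis-blade product reordered to ascending indices, repeated generators contracted through their squares):
(-6*γ1) R2 = 51/10*γ1 + 144/5*γ2 + 312/5*γ3 - 747/10*γ4 - 21/4*γ5 + 128*γ123 - 48*γ124 - 8*γ125 + 228*γ134 + 6*γ135 + 12*γ145
(9/2*γ2) R2 = 108/5*γ1 - 153/40*γ2 - 96*γ3 + 36*γ4 + 6*γ5 + 234/5*γ123 - 2241/40*γ124 - 63/16*γ125 - 171*γ234 - 9/2*γ235 - 9*γ245
(-1/4*γ3) R2 = 13/5*γ1 + 16/3*γ2 + 17/80*γ3 - 19/2*γ4 - 1/4*γ5 + 6/5*γ123 + 249/80*γ134 + 7/32*γ135 + 2*γ234 + 1/3*γ235 + 1/2*γ345
(γ4) R2 = 249/20*γ1 + 8*γ2 - 38*γ3 - 17/20*γ4 + 2*γ5 - 24/5*γ124 - 52/5*γ134 - 7/8*γ145 - 64/3*γ234 - 4/3*γ245 + γ345
(-4/3*γ5) R2 = -7/6*γ1 - 16/9*γ2 + 4/3*γ3 + 8/3*γ4 + 17/15*γ5 + 32/5*γ125 + 208/15*γ135 - 83/5*γ145 + 256/9*γ235 - 32/3*γ245 + 152/3*γ345
Summing the partial products and collecting blades:
Answer: 487/12*γ1 + 13151/360*γ2 - 16813/240*γ3 - 2783/60*γ4 + 109/30*γ5 + 176*γ123 - 4353/40*γ124 - 443/80*γ125 + 17657/80*γ134 + 9641/480*γ135 - 219/40*γ145 - 571/3*γ234 + 437/18*γ235 - 21*γ245 + 313/6*γ345


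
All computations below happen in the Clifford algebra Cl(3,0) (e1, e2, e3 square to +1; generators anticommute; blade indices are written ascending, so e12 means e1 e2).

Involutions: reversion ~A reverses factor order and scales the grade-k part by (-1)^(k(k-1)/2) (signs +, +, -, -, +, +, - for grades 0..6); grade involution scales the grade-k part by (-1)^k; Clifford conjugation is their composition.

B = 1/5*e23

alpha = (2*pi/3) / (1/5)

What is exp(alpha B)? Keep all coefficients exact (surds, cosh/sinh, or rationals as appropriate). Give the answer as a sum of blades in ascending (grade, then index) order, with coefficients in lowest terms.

B^2 = (1/5)^2*(e23)^2 = 1/25*(-1) = -1/25 (a basis 2-blade squares to minus the product of its generators' squares).
B^2 = -1/25 — a negative square means the series sums to a rotation: l = 1/5, alpha*l = 2*pi/3, so exp(alpha B) = cos(2*pi/3) + (sin(2*pi/3)/(1/5))*B = -1/2 + (5*sqrt(3)/2)*B.
Answer: -1/2 + sqrt(3)/2*e23


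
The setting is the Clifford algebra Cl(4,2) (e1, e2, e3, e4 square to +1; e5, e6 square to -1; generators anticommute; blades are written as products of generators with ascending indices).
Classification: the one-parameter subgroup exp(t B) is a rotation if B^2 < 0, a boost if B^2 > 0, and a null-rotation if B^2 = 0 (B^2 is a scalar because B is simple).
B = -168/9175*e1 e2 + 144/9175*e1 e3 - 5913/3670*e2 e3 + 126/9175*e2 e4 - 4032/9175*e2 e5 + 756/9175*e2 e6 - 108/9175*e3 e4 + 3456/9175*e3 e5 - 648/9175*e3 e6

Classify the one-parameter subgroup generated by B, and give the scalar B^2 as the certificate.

B^2 term by term: the squares give (-168/9175)^2*(e1 e2)^2 + (144/9175)^2*(e1 e3)^2 + (-5913/3670)^2*(e2 e3)^2 + (126/9175)^2*(e2 e4)^2 + (-4032/9175)^2*(e2 e5)^2 + (756/9175)^2*(e2 e6)^2 + (-108/9175)^2*(e3 e4)^2 + (3456/9175)^2*(e3 e5)^2 + (-648/9175)^2*(e3 e6)^2 = 28224/84180625*(-1) + 20736/84180625*(-1) + 34963569/13468900*(-1) + 15876/84180625*(-1) + 16257024/84180625*(+1) + 571536/84180625*(+1) + 11664/84180625*(-1) + 11943936/84180625*(+1) + 419904/84180625*(+1) = -9/4 (each basis 2-blade squares to minus the product of its generators' squares); cross terms between blades sharing an index anticommute and cancel; the commuting (index-disjoint) pairs give grade-4 terms 2*c*c'*(blade product), which cancel blade by blade — e1 e2 e3 e4: 36288/84180625 - 36288/84180625 = 0; e1 e2 e3 e5: -1161216/84180625 + 1161216/84180625 = 0; e1 e2 e3 e6: 217728/84180625 - 217728/84180625 = 0; e2 e3 e4 e5: -870912/84180625 + 870912/84180625 = 0; e2 e3 e4 e6: 163296/84180625 - 163296/84180625 = 0; e2 e3 e5 e6: -5225472/84180625 + 5225472/84180625 = 0 — confirming B is simple. So B^2 = -9/4.
Answer: rotation, certificate B^2 = -9/4. The scalar -9/4 is the complete invariant here: its sign names the subgroup type.


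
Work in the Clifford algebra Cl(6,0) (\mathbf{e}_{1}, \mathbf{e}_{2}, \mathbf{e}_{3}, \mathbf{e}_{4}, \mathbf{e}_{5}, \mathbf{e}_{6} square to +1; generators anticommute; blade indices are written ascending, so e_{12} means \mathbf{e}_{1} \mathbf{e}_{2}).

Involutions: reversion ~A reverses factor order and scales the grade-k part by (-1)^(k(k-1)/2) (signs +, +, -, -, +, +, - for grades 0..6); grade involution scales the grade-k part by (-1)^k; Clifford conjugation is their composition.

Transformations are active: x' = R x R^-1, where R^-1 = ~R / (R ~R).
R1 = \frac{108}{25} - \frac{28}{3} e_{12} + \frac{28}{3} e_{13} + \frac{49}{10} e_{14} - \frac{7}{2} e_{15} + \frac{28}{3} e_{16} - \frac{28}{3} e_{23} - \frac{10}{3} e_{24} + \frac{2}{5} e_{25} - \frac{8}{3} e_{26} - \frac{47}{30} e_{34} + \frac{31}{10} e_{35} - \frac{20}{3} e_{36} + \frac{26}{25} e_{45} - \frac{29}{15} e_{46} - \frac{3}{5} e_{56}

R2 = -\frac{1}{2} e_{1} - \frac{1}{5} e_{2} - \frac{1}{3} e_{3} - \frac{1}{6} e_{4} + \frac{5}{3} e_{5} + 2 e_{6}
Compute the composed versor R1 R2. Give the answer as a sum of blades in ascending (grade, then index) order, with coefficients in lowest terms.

Distribute over the terms of R2 (each basis-blade product reordered to ascending indices, repeated generators contracted through their squares):
R1 (-\frac{1}{2} e_{1}) = -\frac{54}{25} e_{1} - \frac{14}{3} e_{2} + \frac{14}{3} e_{3} + \frac{49}{20} e_{4} - \frac{7}{4} e_{5} + \frac{14}{3} e_{6} + \frac{14}{3} e_{123} + \frac{5}{3} e_{124} - \frac{1}{5} e_{125} + \frac{4}{3} e_{126} + \frac{47}{60} e_{134} - \frac{31}{20} e_{135} + \frac{10}{3} e_{136} - \frac{13}{25} e_{145} + \frac{29}{30} e_{146} + \frac{3}{10} e_{156}
R1 (-\frac{1}{5} e_{2}) = \frac{28}{15} e_{1} - \frac{108}{125} e_{2} - \frac{28}{15} e_{3} - \frac{2}{3} e_{4} + \frac{2}{25} e_{5} - \frac{8}{15} e_{6} + \frac{28}{15} e_{123} + \frac{49}{50} e_{124} - \frac{7}{10} e_{125} + \frac{28}{15} e_{126} + \frac{47}{150} e_{234} - \frac{31}{50} e_{235} + \frac{4}{3} e_{236} - \frac{26}{125} e_{245} + \frac{29}{75} e_{246} + \frac{3}{25} e_{256}
R1 (-\frac{1}{3} e_{3}) = -\frac{28}{9} e_{1} + \frac{28}{9} e_{2} - \frac{36}{25} e_{3} - \frac{47}{90} e_{4} + \frac{31}{30} e_{5} - \frac{20}{9} e_{6} + \frac{28}{9} e_{123} + \frac{49}{30} e_{134} - \frac{7}{6} e_{135} + \frac{28}{9} e_{136} - \frac{10}{9} e_{234} + \frac{2}{15} e_{235} - \frac{8}{9} e_{236} - \frac{26}{75} e_{345} + \frac{29}{45} e_{346} + \frac{1}{5} e_{356}
R1 (-\frac{1}{6} e_{4}) = -\frac{49}{60} e_{1} + \frac{5}{9} e_{2} + \frac{47}{180} e_{3} - \frac{18}{25} e_{4} + \frac{13}{75} e_{5} - \frac{29}{90} e_{6} + \frac{14}{9} e_{124} - \frac{14}{9} e_{134} - \frac{7}{12} e_{145} + \frac{14}{9} e_{146} + \frac{14}{9} e_{234} + \frac{1}{15} e_{245} - \frac{4}{9} e_{246} + \frac{31}{60} e_{345} - \frac{10}{9} e_{346} + \frac{1}{10} e_{456}
R1 (\frac{5}{3} e_{5}) = -\frac{35}{6} e_{1} + \frac{2}{3} e_{2} + \frac{31}{6} e_{3} + \frac{26}{15} e_{4} + \frac{36}{5} e_{5} + e_{6} - \frac{140}{9} e_{125} + \frac{140}{9} e_{135} + \frac{49}{6} e_{145} - \frac{140}{9} e_{156} - \frac{140}{9} e_{235} - \frac{50}{9} e_{245} + \frac{40}{9} e_{256} - \frac{47}{18} e_{345} + \frac{100}{9} e_{356} + \frac{29}{9} e_{456}
R1 (2 e_{6}) = \frac{56}{3} e_{1} - \frac{16}{3} e_{2} - \frac{40}{3} e_{3} - \frac{58}{15} e_{4} - \frac{6}{5} e_{5} + \frac{216}{25} e_{6} - \frac{56}{3} e_{126} + \frac{56}{3} e_{136} + \frac{49}{5} e_{146} - 7 e_{156} - \frac{56}{3} e_{236} - \frac{20}{3} e_{246} + \frac{4}{5} e_{256} - \frac{47}{15} e_{346} + \frac{31}{5} e_{356} + \frac{52}{25} e_{456}
Summing the partial products and collecting blades:
Answer: \frac{7751}{900} e_{1} - \frac{2449}{375} e_{2} - \frac{5891}{900} e_{3} - \frac{1433}{900} e_{4} + \frac{1661}{300} e_{5} + \frac{5053}{450} e_{6} + \frac{434}{45} e_{123} + \frac{1891}{450} e_{124} - \frac{1481}{90} e_{125} - \frac{232}{15} e_{126} + \frac{31}{36} e_{134} + \frac{2311}{180} e_{135} + \frac{226}{9} e_{136} + \frac{2119}{300} e_{145} + \frac{1109}{90} e_{146} - \frac{2003}{90} e_{156} + \frac{341}{450} e_{234} - \frac{7219}{450} e_{235} - \frac{164}{9} e_{236} - \frac{6409}{1125} e_{245} - \frac{1513}{225} e_{246} + \frac{1207}{225} e_{256} - \frac{2197}{900} e_{345} - \frac{18}{5} e_{346} + \frac{788}{45} e_{356} + \frac{2431}{450} e_{456}


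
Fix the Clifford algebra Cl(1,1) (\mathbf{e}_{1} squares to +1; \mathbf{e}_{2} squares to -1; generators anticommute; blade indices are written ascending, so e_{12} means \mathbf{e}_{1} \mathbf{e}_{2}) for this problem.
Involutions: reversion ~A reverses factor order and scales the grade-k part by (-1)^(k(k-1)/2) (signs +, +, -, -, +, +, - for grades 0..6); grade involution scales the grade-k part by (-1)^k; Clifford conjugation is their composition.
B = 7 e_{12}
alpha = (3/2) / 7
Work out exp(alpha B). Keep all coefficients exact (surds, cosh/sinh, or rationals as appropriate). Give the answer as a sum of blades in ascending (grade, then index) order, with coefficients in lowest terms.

B^2 = (7)^2*(e_{12})^2 = 49*(+1) = 49 (a basis 2-blade squares to minus the product of its generators' squares).
B^2 = 49 — B^2 > 0, so the exponential closes hyperbolically: l = 7, alpha*l = \frac{3}{2}, so exp(alpha B) = cosh(\frac{3}{2}) + (sinh(\frac{3}{2})/7)*B = \cosh{\left(\frac{3}{2} \right)} + (\frac{\sinh{\left(\frac{3}{2} \right)}}{7})*B.
Answer: \cosh{\left(\frac{3}{2} \right)} + \sinh{\left(\frac{3}{2} \right)} e_{12}


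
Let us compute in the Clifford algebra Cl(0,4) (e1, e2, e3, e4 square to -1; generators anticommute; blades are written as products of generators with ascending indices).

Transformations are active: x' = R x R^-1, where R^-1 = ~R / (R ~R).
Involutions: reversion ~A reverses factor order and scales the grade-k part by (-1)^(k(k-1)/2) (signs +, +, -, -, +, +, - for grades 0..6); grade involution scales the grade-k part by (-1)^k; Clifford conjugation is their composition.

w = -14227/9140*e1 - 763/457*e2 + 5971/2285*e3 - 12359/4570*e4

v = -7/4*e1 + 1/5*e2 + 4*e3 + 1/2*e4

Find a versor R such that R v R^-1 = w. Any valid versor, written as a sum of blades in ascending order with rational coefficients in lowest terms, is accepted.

Sketch: the shared square -7741/400 makes R = v + w = -15111/4570*e1 - 3358/2285*e2 + 15111/2285*e3 - 5037/2285*e4 the natural versor; its sandwich fixes that direction, negates (v - w)/2, and sends v to w.
Answer: -15111/4570*e1 - 3358/2285*e2 + 15111/2285*e3 - 5037/2285*e4


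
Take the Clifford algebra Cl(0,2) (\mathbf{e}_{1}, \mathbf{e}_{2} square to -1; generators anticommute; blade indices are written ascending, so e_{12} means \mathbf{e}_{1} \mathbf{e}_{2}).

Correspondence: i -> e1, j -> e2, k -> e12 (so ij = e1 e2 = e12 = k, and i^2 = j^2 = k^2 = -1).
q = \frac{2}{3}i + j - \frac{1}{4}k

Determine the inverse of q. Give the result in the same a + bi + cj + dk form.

In blades: q = \frac{2}{3} e_{1} + e_{2} - \frac{1}{4} e_{12}.
With qbar = -\frac{2}{3} e_{1} - e_{2} + \frac{1}{4} e_{12} (scalar fixed, mapped units negated), q qbar = \frac{217}{144} (the sum of squared coefficients), so q^-1 = qbar / (\frac{217}{144}) = -\frac{96}{217} e_{1} - \frac{144}{217} e_{2} + \frac{36}{217} e_{12}; translating back:
Answer: -\frac{96}{217}i - \frac{144}{217}j + \frac{36}{217}k


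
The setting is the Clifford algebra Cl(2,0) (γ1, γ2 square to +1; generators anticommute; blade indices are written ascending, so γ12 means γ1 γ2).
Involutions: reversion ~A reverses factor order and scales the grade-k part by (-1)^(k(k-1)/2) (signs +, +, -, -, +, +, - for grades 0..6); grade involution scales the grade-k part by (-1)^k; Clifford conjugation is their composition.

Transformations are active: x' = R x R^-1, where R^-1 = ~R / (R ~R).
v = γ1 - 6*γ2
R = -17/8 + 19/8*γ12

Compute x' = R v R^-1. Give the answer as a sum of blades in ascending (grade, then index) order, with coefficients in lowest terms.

~R = -17/8 - 19/8*γ12, and R ~R = 325/32, so R^-1 = ~R / (325/32).
R v = -131/8*γ1 + 83/8*γ2
Answer: 1902/325*γ1 + 539/325*γ2


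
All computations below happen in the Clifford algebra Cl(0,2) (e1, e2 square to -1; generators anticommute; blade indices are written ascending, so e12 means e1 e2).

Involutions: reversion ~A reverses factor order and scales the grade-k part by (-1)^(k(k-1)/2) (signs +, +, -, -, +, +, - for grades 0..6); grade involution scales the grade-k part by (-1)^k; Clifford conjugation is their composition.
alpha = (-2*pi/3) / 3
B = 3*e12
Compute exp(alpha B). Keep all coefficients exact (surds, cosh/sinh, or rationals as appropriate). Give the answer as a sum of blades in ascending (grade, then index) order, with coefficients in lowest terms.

B^2 = (3)^2*(e12)^2 = 9*(-1) = -9 (a basis 2-blade squares to minus the product of its generators' squares).
B^2 = -9 — the negative square puts this in the circular regime; l = 3, alpha*l = -2*pi/3, so exp(alpha B) = cos(-2*pi/3) + (sin(-2*pi/3)/3)*B = -1/2 + (-sqrt(3)/6)*B.
Answer: -1/2 - sqrt(3)/2*e12


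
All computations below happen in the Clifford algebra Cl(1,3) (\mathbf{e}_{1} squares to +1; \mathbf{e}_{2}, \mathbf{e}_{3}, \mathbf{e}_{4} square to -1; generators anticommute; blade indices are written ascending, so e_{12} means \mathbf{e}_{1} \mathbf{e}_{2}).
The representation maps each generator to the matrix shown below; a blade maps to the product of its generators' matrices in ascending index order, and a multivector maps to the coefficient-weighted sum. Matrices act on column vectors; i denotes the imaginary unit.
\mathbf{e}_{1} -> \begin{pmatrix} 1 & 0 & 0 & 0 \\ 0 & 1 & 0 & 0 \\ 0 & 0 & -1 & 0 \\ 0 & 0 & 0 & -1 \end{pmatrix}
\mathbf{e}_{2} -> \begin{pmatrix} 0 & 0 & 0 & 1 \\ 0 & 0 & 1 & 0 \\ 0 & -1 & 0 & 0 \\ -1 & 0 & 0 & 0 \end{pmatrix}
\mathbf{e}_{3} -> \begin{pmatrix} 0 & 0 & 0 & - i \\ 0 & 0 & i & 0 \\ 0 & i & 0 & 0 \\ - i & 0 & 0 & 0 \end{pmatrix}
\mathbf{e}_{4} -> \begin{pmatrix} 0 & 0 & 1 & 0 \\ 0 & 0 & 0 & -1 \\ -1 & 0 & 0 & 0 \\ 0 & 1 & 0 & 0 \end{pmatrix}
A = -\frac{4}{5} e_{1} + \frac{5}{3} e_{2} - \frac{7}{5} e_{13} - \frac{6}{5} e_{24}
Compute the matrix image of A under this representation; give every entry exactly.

Bivector images (products of the table entries): rho(e_{13}) = rho(\mathbf{e}_{1})rho(\mathbf{e}_{3}) = \begin{pmatrix} 0 & 0 & 0 & - i \\ 0 & 0 & i & 0 \\ 0 & - i & 0 & 0 \\ i & 0 & 0 & 0 \end{pmatrix}; rho(e_{24}) = rho(\mathbf{e}_{2})rho(\mathbf{e}_{4}) = \begin{pmatrix} 0 & 1 & 0 & 0 \\ -1 & 0 & 0 & 0 \\ 0 & 0 & 0 & 1 \\ 0 & 0 & -1 & 0 \end{pmatrix}.
M = (-\frac{4}{5})*rho(e_{1}) + (\frac{5}{3})*rho(e_{2}) + (-\frac{7}{5})*rho(e_{13}) + (-\frac{6}{5})*rho(e_{24}), summed entrywise:
Answer: \begin{pmatrix} - \frac{4}{5} & - \frac{6}{5} & 0 & \frac{5}{3} + \frac{7 i}{5} \\ \frac{6}{5} & - \frac{4}{5} & \frac{5}{3} - \frac{7 i}{5} & 0 \\ 0 & - \frac{5}{3} + \frac{7 i}{5} & \frac{4}{5} & - \frac{6}{5} \\ - \frac{5}{3} - \frac{7 i}{5} & 0 & \frac{6}{5} & \frac{4}{5} \end{pmatrix}


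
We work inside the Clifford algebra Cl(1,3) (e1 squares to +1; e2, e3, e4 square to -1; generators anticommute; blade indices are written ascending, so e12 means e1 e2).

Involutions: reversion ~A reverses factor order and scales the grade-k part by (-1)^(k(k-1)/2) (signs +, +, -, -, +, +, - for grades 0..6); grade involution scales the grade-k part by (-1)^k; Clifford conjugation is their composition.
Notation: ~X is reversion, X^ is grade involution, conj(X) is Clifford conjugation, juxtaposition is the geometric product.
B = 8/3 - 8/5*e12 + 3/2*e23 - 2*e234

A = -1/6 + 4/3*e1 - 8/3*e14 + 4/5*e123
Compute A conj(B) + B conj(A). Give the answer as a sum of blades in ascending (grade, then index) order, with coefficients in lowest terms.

first term: -4/9 + 214/45*e1 + 32/15*e2 + 32/25*e3 - 4/15*e12 - 248/45*e14 + 1/4*e23 - 64/15*e24 - 26/5*e123 + 1/3*e234 + 4/3*e1234
second term: -4/9 - 214/45*e1 - 32/15*e2 - 32/25*e3 + 4/15*e12 + 248/45*e14 - 1/4*e23 + 64/15*e24 - 26/5*e123 + 1/3*e234 + 4/3*e1234
Answer: -8/9 - 52/5*e123 + 2/3*e234 + 8/3*e1234


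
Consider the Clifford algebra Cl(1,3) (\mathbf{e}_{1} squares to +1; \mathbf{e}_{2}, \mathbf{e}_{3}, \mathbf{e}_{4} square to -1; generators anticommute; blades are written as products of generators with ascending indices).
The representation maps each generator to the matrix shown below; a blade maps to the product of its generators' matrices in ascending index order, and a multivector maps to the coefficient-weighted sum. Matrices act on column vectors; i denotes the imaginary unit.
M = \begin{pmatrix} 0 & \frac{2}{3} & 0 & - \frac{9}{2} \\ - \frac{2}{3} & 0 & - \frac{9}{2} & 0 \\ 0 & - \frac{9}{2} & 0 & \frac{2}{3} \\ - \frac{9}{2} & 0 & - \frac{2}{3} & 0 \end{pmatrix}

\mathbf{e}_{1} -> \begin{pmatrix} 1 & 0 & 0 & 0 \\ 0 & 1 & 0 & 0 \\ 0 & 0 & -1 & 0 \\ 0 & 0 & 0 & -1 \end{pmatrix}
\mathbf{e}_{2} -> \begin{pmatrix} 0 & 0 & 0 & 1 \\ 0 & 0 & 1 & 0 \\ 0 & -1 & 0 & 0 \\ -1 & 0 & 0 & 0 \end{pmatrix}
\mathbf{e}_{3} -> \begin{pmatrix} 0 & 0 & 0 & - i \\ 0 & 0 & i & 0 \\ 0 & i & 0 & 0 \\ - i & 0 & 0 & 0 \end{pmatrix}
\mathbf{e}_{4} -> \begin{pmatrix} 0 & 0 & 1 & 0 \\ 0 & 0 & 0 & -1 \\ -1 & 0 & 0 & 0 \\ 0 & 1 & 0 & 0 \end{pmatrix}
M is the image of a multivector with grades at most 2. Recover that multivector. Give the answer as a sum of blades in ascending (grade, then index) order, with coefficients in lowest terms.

Method: the blade images are trace-orthogonal — tr(rho(e_A) rho(e_B)^-1) = 4 if A = B and 0 otherwise — and rho(e_A)^-1 = (e_A)^2 * rho(e_A) with (e_A)^2 = +1 or -1, so the coefficient of e_A in the preimage is (e_A)^2 * tr(M rho(e_A))/4.
Nonzero projections over blades of grade <= 2: e_{1} e_{2}: (e_{1} e_{2})^2 = +1, tr(M rho(e_{1} e_{2})) = -18, coefficient -\frac{9}{2}; e_{2} e_{4}: (e_{2} e_{4})^2 = -1, tr(M rho(e_{2} e_{4})) = - \frac{8}{3}, coefficient \frac{2}{3}. Every other blade of grade <= 2 projects to 0.
Answer: -\frac{9}{2} e_{1} e_{2} + \frac{2}{3} e_{2} e_{4}


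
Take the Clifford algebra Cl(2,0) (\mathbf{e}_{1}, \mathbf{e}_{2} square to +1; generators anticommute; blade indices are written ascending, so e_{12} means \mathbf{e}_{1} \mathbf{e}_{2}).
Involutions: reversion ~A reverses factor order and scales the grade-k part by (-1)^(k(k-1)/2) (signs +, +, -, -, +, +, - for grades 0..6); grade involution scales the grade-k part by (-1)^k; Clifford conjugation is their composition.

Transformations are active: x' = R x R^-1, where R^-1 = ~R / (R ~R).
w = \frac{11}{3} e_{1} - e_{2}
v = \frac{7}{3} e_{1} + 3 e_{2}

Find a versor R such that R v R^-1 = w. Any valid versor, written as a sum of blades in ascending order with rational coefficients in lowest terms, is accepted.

R = v + w = 6 e_{1} + 2 e_{2} works: the equal norms (\frac{130}{9}) guarantee its sandwich swaps v into w.
Answer: 6 e_{1} + 2 e_{2}


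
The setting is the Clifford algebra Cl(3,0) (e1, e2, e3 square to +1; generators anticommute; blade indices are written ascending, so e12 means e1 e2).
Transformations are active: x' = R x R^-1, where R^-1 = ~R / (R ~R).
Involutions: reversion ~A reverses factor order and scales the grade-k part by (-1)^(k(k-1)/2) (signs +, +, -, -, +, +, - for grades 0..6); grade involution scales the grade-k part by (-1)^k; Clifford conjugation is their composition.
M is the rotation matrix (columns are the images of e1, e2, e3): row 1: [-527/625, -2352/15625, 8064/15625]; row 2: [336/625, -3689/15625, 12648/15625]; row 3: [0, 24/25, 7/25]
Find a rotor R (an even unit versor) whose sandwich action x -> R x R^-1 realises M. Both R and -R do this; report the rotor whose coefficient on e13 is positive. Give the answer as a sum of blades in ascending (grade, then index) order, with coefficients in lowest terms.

Method: write R = a + b12*e12 + b13*e13 + b23*e23 with a^2 + b12^2 + b13^2 + b23^2 = 1 (so R^-1 = ~R). Expanding the columns R e_j ~R gives tr M = 4a^2 - 1 and, from the antisymmetric part, M21 - M12 = -4a*b12, M13 - M31 = 4a*b13, M32 - M23 = -4a*b23.
Here tr M = -12489/15625, so a^2 = (1 + tr M)/4 = 784/15625 and a = ±28/125. Taking a = 28/125: M21 - M12 = 10752/15625, M13 - M31 = 8064/15625, M32 - M23 = 2352/15625, giving b12 = -96/125, b13 = 72/125, b23 = -21/125, i.e. R = 28/125 - 96/125*e12 + 72/125*e13 - 21/125*e23.
Its e13 coefficient is already positive.
Answer: 28/125 - 96/125*e12 + 72/125*e13 - 21/125*e23. Why the constraint matters: R and -R act identically through the sandwich — M has trace -12489/15625 either way — so only the sign condition on e13 picks one of the two preimages.


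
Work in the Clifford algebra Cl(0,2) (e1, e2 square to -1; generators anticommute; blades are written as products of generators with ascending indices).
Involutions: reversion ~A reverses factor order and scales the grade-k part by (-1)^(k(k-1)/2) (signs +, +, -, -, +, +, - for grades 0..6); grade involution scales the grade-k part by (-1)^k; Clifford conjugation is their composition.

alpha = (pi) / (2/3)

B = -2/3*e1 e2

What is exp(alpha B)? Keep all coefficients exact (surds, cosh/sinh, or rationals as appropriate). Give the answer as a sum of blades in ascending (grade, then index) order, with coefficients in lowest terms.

B^2 = (-2/3)^2*(e1 e2)^2 = 4/9*(-1) = -4/9 (a basis 2-blade squares to minus the product of its generators' squares).
B^2 = -4/9 — a negative square means the series sums to a rotation: l = 2/3, alpha*l = pi, so exp(alpha B) = cos(pi) + (sin(pi)/(2/3))*B = -1 + (0)*B.
Answer: -1


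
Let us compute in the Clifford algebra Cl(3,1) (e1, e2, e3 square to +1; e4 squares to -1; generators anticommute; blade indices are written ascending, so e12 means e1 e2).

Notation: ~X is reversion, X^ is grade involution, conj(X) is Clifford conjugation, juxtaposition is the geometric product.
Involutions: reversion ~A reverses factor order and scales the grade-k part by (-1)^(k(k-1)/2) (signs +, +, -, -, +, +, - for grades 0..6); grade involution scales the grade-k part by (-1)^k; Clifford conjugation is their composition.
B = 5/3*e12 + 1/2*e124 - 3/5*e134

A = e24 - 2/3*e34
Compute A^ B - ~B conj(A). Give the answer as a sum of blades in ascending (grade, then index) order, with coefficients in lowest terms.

first term: 9/10*e1 - 5/3*e14 - 4/15*e123 - 10/9*e1234
second term: 9/10*e1 + 5/3*e14 + 4/15*e123 - 10/9*e1234
Answer: -10/3*e14 - 8/15*e123


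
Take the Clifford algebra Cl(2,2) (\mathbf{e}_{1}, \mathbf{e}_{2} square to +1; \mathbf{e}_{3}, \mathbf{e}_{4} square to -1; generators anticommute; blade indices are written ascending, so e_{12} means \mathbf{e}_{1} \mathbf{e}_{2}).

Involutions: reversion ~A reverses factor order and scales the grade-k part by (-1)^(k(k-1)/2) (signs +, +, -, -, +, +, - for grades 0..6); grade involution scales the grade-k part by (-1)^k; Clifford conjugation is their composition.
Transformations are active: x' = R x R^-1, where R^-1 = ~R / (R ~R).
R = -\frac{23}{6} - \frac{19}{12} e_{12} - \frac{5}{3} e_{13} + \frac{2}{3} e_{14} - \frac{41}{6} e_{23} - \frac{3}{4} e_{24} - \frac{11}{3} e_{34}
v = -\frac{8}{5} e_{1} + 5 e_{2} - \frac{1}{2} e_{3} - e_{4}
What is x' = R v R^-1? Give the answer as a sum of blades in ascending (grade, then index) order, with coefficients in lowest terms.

~R = -\frac{23}{6} + \frac{19}{12} e_{12} + \frac{5}{3} e_{13} - \frac{2}{3} e_{14} + \frac{41}{6} e_{23} + \frac{3}{4} e_{24} + \frac{11}{3} e_{34}, and R ~R = -\frac{119}{6}, so R^-1 = ~R / (-\frac{119}{6}).
R v = -\frac{39}{20} e_{1} - \frac{388}{15} e_{2} + \frac{119}{4} e_{3} + \frac{629}{60} e_{4} + \frac{2407}{120} e_{123} - \frac{11}{20} e_{124} + \frac{118}{15} e_{134} - \frac{95}{8} e_{234}
Answer: -\frac{1193}{119} e_{1} - \frac{9509}{595} e_{2} + \frac{16393}{1190} e_{3} + \frac{7036}{595} e_{4}


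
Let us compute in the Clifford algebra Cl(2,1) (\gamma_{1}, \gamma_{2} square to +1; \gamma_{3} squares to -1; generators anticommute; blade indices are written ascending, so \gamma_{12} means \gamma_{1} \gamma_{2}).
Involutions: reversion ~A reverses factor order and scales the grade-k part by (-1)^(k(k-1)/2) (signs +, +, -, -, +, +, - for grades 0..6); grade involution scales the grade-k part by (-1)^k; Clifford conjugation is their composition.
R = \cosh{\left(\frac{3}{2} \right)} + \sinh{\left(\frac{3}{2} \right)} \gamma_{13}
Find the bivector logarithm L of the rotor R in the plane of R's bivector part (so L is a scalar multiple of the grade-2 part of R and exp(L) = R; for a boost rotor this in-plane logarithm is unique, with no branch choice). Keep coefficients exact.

The scalar part of R is \cosh{\left(\frac{3}{2} \right)}, giving the rapidity magnitude (cosh is even); the bivector part supplies orientation, its quotient by sinh of the rapidity is the plane, and L = rapidity * plane — unique in that plane, since flipping both signs leaves L unchanged.
Concretely: cosh(rapidity) = \cosh{\left(\frac{3}{2} \right)} gives rapidity = ±\frac{3}{2}, and since rapidity/sinh(rapidity) is even the sign is immaterial: L = (rapidity/sinh(rapidity)) * <R>_2 = (\frac{3}{2 \sinh{\left(\frac{3}{2} \right)}}) * <R>_2.
Answer: \frac{3}{2} \gamma_{13}


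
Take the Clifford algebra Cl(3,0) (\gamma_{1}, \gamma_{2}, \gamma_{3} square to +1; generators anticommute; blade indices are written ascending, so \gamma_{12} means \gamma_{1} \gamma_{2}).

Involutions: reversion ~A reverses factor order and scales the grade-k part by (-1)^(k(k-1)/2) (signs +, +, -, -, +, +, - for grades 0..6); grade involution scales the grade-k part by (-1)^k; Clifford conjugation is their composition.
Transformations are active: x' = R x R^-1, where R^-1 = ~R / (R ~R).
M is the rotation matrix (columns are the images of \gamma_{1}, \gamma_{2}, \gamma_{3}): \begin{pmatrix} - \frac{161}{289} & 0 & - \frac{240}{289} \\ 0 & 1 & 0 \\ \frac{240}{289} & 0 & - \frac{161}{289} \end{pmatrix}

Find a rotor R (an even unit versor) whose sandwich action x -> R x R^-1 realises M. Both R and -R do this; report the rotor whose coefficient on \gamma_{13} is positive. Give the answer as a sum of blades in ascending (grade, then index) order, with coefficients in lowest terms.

Method: write R = a + b12*\gamma_{12} + b13*\gamma_{13} + b23*\gamma_{23} with a^2 + b12^2 + b13^2 + b23^2 = 1 (so R^-1 = ~R). Expanding the columns R e_j ~R gives tr M = 4a^2 - 1 and, from the antisymmetric part, M21 - M12 = -4a*b12, M13 - M31 = 4a*b13, M32 - M23 = -4a*b23.
Here tr M = -\frac{33}{289}, so a^2 = (1 + tr M)/4 = \frac{64}{289} and a = ±\frac{8}{17}. Taking a = \frac{8}{17}: M21 - M12 = 0, M13 - M31 = -\frac{480}{289}, M32 - M23 = 0, giving b12 = 0, b13 = -\frac{15}{17}, b23 = 0, i.e. R = \frac{8}{17} - \frac{15}{17} \gamma_{13}.
Its \gamma_{13} coefficient is negative, so report the other preimage -R.
Answer: -\frac{8}{17} + \frac{15}{17} \gamma_{13}. Recall the cover is two-to-one: with M of trace -\frac{33}{289}, both preimages act alike, and the stated \gamma_{13} sign chooses the sheet.
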